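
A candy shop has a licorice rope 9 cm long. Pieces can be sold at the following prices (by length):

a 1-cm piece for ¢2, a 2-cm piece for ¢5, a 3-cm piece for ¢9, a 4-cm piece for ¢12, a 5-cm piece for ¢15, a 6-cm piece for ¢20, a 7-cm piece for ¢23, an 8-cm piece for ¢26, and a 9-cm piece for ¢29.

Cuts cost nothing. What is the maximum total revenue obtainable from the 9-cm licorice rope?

29

Let v[k] be the best obtainable value from length k. For each k, try every first piece i and keep the best of price[i] + v[k−i].
v[1] = 2
v[2] = max(2+2, 5+0) = 5
v[3] = max(2+5, 5+2, 9+0) = 9
v[4] = max(2+9, 5+5, 9+2, 12+0) = 12
v[5] = max(2+12, 5+9, 9+5, 12+2, 15+0) = 15
v[6] = max(2+15, 5+12, 9+9, 12+5, 15+2, 20+0) = 20
v[7] = max(2+20, 5+15, 9+12, …, 20+2, 23+0) = 23
v[8] = max(2+23, 5+20, 9+15, …, 23+2, 26+0) = 26
v[9] = max(2+26, 5+23, 9+20, …, 26+2, 29+0) = 29
One optimal cutting: 6 + 3 → ¢20 + ¢9 = ¢29.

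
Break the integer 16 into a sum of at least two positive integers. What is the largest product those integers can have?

Let f[k] be the best product for length k (with at least one cut). For each first piece i, the rest contributes max(k−i, f[k−i]).
f[2] = 1×max(1,0) = 1×1 = 1
f[3] = 1×max(2,1) = 1×2 = 2
f[4] = 2×max(2,1) = 2×2 = 4
f[5] = 2×max(3,2) = 2×3 = 6
f[6] = 3×max(3,2) = 3×3 = 9
f[7] = 2×max(5,6) = 2×6 = 12
f[8] = 2×max(6,9) = 2×9 = 18
f[9] = 3×max(6,9) = 3×9 = 27
f[10] = 2×max(8,18) = 2×18 = 36
f[11] = 2×max(9,27) = 2×27 = 54
f[12] = 3×max(9,27) = 3×27 = 81
f[13] = 2×max(11,54) = 2×54 = 108
f[14] = 2×max(12,81) = 2×81 = 162
f[15] = 3×max(12,81) = 3×81 = 243
f[16] = 2×max(14,162) = 2×162 = 324
One optimal split: 3 + 3 + 3 + 3 + 2 + 2; product 3×3×3×3×2×2 = 324.

324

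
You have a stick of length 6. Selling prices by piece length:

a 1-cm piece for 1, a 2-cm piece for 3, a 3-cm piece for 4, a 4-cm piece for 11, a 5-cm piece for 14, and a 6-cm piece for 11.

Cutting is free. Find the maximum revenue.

Build r[k] bottom-up: r[k] = max over allowed piece i of (p[i] + r[k−i]).
r[1] = 1
r[2] = max(1+1, 3+0) = 3
r[3] = max(1+3, 3+1, 4+0) = 4
r[4] = max(1+4, 3+3, 4+1, 11+0) = 11
r[5] = max(1+11, 3+4, 4+3, 11+1, 14+0) = 14
r[6] = max(1+14, 3+11, 4+4, 11+3, 14+1, 11+0) = 15
One optimal cutting: 5 + 1 → 14 + 1 = 15.

15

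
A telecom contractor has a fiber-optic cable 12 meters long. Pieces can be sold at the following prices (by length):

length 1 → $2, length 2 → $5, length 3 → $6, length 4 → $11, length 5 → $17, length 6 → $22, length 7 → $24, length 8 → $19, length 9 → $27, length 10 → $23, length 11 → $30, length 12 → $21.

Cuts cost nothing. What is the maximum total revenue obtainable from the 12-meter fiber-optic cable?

44

Build R[k] bottom-up: R[k] = max over allowed piece i of (p[i] + R[k−i]).
R[1] = 2
R[2] = 5
R[3] = 7  (first piece 1, then R[2]=5)
R[4] = 11
R[5] = 17
R[6] = 22
R[7] = 24  (first piece 1, then R[6]=22)
R[8] = 27  (first piece 2, then R[6]=22)
R[9] = 29  (first piece 1, then R[8]=27)
R[10] = 34  (first piece 5, then R[5]=17)
R[11] = 39  (first piece 5, then R[6]=22)
R[12] = 44  (first piece 6, then R[6]=22)
One optimal cutting: 6 + 6 → $22 + $22 = $44.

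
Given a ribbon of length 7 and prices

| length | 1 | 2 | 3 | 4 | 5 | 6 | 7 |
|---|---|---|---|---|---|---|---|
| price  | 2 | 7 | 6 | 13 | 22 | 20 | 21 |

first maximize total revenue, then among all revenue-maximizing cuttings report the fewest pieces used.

Consider every possible first cut. r[k] is the best of p[i]+r[k−i] over all sellable i≤k.
r[1] = 2
r[2] = max(2+2, 7+0) = 7
r[3] = max(2+7, 7+2, 6+0) = 9
r[4] = max(2+9, 7+7, 6+2, 13+0) = 14
r[5] = max(2+14, 7+9, 6+7, 13+2, 22+0) = 22
r[6] = max(2+22, 7+14, 6+9, 13+7, 22+2, 20+0) = 24
r[7] = max(2+24, 7+22, 6+14, …, 20+2, 21+0) = 29
Maximum revenue is ¢29.
Now minimize piece count subject to staying optimal: for each k, pieces[k] = 1 + min over i with p[i]+r[k−i]=r[k] of pieces[k−i].
pieces[4] = 2
pieces[5] = 1
pieces[6] = 2
pieces[7] = 2

2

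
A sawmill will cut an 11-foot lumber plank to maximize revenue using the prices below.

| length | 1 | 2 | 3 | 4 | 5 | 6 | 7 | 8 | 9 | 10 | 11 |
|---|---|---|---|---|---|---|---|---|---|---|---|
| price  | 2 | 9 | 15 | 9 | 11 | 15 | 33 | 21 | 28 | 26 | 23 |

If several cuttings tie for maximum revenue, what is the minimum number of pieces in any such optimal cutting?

Build r[k] bottom-up: r[k] = max over allowed piece i of (p[i] + r[k−i]).
r[1] = 2
r[2] = max(2+2, 9+0) = 9
r[3] = max(2+9, 9+2, 15+0) = 15
r[4] = max(2+15, 9+9, 15+2, 9+0) = 18
r[5] = max(2+18, 9+15, 15+9, 9+2, 11+0) = 24
r[6] = max(2+24, 9+18, 15+15, 9+9, 11+2, 15+0) = 30
r[7] = max(2+30, 9+24, 15+18, …, 15+2, 33+0) = 33
r[8] = max(2+33, 9+30, 15+24, …, 33+2, 21+0) = 39
r[9] = max(2+39, 9+33, 15+30, …, 21+2, 28+0) = 45
r[10] = max(2+45, 9+39, 15+33, …, 28+2, 26+0) = 48
r[11] = max(2+48, 9+45, 15+39, …, 26+2, 23+0) = 54
Maximum revenue is $54.
Now minimize piece count subject to staying optimal: for each k, pieces[k] = 1 + min over i with p[i]+r[k−i]=r[k] of pieces[k−i].
pieces[8] = 3
pieces[9] = 3
pieces[10] = 2
pieces[11] = 4

4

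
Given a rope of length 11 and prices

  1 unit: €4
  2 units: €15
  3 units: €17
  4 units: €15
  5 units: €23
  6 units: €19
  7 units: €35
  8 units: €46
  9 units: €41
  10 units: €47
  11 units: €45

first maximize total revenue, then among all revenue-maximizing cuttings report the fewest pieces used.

Build r[k] bottom-up: r[k] = max over allowed piece i of (p[i] + r[k−i]).
r[1] = 4
r[2] = max(4+4, 15+0) = 15
r[3] = max(4+15, 15+4, 17+0) = 19
r[4] = max(4+19, 15+15, 17+4, 15+0) = 30
r[5] = max(4+30, 15+19, 17+15, 15+4, 23+0) = 34
r[6] = max(4+34, 15+30, 17+19, 15+15, 23+4, 19+0) = 45
r[7] = max(4+45, 15+34, 17+30, …, 19+4, 35+0) = 49
r[8] = max(4+49, 15+45, 17+34, …, 35+4, 46+0) = 60
r[9] = max(4+60, 15+49, 17+45, …, 46+4, 41+0) = 64
r[10] = max(4+64, 15+60, 17+49, …, 41+4, 47+0) = 75
r[11] = max(4+75, 15+64, 17+60, …, 47+4, 45+0) = 79
Maximum revenue is €79.
Now minimize piece count subject to staying optimal: for each k, pieces[k] = 1 + min over i with p[i]+r[k−i]=r[k] of pieces[k−i].
pieces[8] = 4
pieces[9] = 5
pieces[10] = 5
pieces[11] = 6

6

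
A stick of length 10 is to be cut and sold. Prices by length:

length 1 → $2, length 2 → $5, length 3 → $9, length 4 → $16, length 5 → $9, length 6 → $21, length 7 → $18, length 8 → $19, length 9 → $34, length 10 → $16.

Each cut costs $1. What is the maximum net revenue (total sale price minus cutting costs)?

36

Consider every possible first cut. r[k] is the best of p[i]+r[k−i] over all sellable i≤k, charging 1 whenever i<k.
r[1] = 2
r[2] = 5
r[3] = 9
r[4] = 16
r[5] = 17  (first piece 1, then r[4]=16)
r[6] = 21
r[7] = 24  (first piece 3, then r[4]=16)
r[8] = 31  (first piece 4, then r[4]=16)
r[9] = 34
r[10] = 36  (first piece 4, then r[6]=21)
One optimal plan: pieces 6 + 4 (1 cut) → $37 − $1 = $36.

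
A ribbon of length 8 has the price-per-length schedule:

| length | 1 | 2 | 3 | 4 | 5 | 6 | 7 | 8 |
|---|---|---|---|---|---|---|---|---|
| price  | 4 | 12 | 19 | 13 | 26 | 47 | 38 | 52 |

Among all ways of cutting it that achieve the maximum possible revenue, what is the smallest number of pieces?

Build r[k] bottom-up: r[k] = max over allowed piece i of (p[i] + r[k−i]).
r[1] = 4
r[2] = 12
r[3] = 19
r[4] = 24  (first piece 2, then r[2]=12)
r[5] = 31  (first piece 2, then r[3]=19)
r[6] = 47
r[7] = 51  (first piece 1, then r[6]=47)
r[8] = 59  (first piece 2, then r[6]=47)
Maximum revenue is ¢59.
Now minimize piece count subject to staying optimal: for each k, pieces[k] = 1 + min over i with p[i]+r[k−i]=r[k] of pieces[k−i].
pieces[5] = 2
pieces[6] = 1
pieces[7] = 2
pieces[8] = 2

2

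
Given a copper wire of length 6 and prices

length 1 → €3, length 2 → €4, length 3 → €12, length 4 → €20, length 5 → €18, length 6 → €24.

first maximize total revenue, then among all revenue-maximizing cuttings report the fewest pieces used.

3

Consider every possible first cut. r[k] is the best of p[i]+r[k−i] over all sellable i≤k.
r[1] = 3
r[2] = max(3+3, 4+0) = 6
r[3] = max(3+6, 4+3, 12+0) = 12
r[4] = max(3+12, 4+6, 12+3, 20+0) = 20
r[5] = max(3+20, 4+12, 12+6, 20+3, 18+0) = 23
r[6] = max(3+23, 4+20, 12+12, 20+6, 18+3, 24+0) = 26
Maximum revenue is €26.
Now minimize piece count subject to staying optimal: for each k, pieces[k] = 1 + min over i with p[i]+r[k−i]=r[k] of pieces[k−i].
pieces[3] = 1
pieces[4] = 1
pieces[5] = 2
pieces[6] = 3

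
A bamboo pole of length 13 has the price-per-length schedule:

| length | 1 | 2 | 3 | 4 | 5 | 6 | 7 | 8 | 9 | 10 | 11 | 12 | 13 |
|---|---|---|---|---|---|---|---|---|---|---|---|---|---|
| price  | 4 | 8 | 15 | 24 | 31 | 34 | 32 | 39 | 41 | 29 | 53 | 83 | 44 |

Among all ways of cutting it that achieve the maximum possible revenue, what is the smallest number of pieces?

Build r[k] bottom-up: r[k] = max over allowed piece i of (p[i] + r[k−i]).
r[1] = 4
r[2] = 8  (first piece 1, then r[1]=4)
r[3] = 15
r[4] = 24
r[5] = 31
r[6] = 35  (first piece 1, then r[5]=31)
r[7] = 39  (first piece 1, then r[6]=35)
r[8] = 48  (first piece 4, then r[4]=24)
r[9] = 55  (first piece 4, then r[5]=31)
r[10] = 62  (first piece 5, then r[5]=31)
r[11] = 66  (first piece 1, then r[10]=62)
r[12] = 83
r[13] = 87  (first piece 1, then r[12]=83)
Maximum revenue is $87.
Now minimize piece count subject to staying optimal: for each k, pieces[k] = 1 + min over i with p[i]+r[k−i]=r[k] of pieces[k−i].
pieces[10] = 2
pieces[11] = 3
pieces[12] = 1
pieces[13] = 2

2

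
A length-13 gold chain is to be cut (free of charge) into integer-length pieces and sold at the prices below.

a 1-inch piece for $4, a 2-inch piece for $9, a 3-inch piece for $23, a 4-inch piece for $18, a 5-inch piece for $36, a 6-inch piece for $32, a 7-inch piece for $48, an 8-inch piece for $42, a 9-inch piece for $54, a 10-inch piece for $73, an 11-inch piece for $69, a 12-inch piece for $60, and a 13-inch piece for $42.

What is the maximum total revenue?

96

Consider every possible first cut. v[k] is the best of p[i]+v[k−i] over all sellable i≤k.
v[1] = 4
v[2] = max(4+4, 9+0) = 9
v[3] = max(4+9, 9+4, 23+0) = 23
v[4] = max(4+23, 9+9, 23+4, 18+0) = 27
v[5] = max(4+27, 9+23, 23+9, 18+4, 36+0) = 36
v[6] = max(4+36, 9+27, 23+23, 18+9, 36+4, 32+0) = 46
v[7] = max(4+46, 9+36, 23+27, …, 32+4, 48+0) = 50
v[8] = max(4+50, 9+46, 23+36, …, 48+4, 42+0) = 59
v[9] = max(4+59, 9+50, 23+46, …, 42+4, 54+0) = 69
v[10] = max(4+69, 9+59, 23+50, …, 54+4, 73+0) = 73
v[11] = max(4+73, 9+69, 23+59, …, 73+4, 69+0) = 82
v[12] = max(4+82, 9+73, 23+69, …, 69+4, 60+0) = 92
v[13] = max(4+92, 9+82, 23+73, …, 60+4, 42+0) = 96
One optimal cutting: 3 + 3 + 3 + 3 + 1 → $23 + $23 + $23 + $23 + $4 = $96.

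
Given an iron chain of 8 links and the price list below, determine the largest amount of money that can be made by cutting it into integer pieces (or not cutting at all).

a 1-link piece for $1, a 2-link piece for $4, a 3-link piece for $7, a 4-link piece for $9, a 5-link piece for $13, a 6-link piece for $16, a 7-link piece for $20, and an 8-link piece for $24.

Let r[k] be the best obtainable value from length k. For each k, try every first piece i and keep the best of price[i] + r[k−i].
r[1] = 1
r[2] = max(1+1, 4+0) = 4
r[3] = max(1+4, 4+1, 7+0) = 7
r[4] = max(1+7, 4+4, 7+1, 9+0) = 9
r[5] = max(1+9, 4+7, 7+4, 9+1, 13+0) = 13
r[6] = max(1+13, 4+9, 7+7, 9+4, 13+1, 16+0) = 16
r[7] = max(1+16, 4+13, 7+9, …, 16+1, 20+0) = 20
r[8] = max(1+20, 4+16, 7+13, …, 20+1, 24+0) = 24
Best is to sell the whole 8-link piece uncut for $24.

24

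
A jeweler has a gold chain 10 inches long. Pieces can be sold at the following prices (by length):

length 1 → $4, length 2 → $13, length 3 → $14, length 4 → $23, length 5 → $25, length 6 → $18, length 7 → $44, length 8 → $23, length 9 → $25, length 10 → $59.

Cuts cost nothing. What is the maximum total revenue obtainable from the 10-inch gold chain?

Consider every possible first cut. r[k] is the best of p[i]+r[k−i] over all sellable i≤k.
r[1] = 4
r[2] = max(4+4, 13+0) = 13
r[3] = max(4+13, 13+4, 14+0) = 17
r[4] = max(4+17, 13+13, 14+4, 23+0) = 26
r[5] = max(4+26, 13+17, 14+13, 23+4, 25+0) = 30
r[6] = max(4+30, 13+26, 14+17, 23+13, 25+4, 18+0) = 39
r[7] = max(4+39, 13+30, 14+26, …, 18+4, 44+0) = 44
r[8] = max(4+44, 13+39, 14+30, …, 44+4, 23+0) = 52
r[9] = max(4+52, 13+44, 14+39, …, 23+4, 25+0) = 57
r[10] = max(4+57, 13+52, 14+44, …, 25+4, 59+0) = 65
One optimal cutting: 2 + 2 + 2 + 2 + 2 → $13 + $13 + $13 + $13 + $13 = $65.

65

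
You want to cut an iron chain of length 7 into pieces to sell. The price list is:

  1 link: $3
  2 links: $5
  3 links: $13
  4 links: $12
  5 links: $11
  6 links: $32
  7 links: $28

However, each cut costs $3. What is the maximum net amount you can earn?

32

Build v[k] bottom-up: v[k] = max over allowed piece i of (p[i] + v[k−i]) − 3 per cut.
v[1] = 3
v[2] = max(3+3-3, 5+0) = 5
v[3] = max(3+5-3, 5+3-3, 13+0) = 13
v[4] = max(3+13-3, 5+5-3, 13+3-3, 12+0) = 13
v[5] = max(3+13-3, 5+13-3, 13+5-3, 12+3-3, 11+0) = 15
v[6] = max(3+15-3, 5+13-3, 13+13-3, 12+5-3, 11+3-3, 32+0) = 32
v[7] = max(3+32-3, 5+15-3, 13+13-3, …, 32+3-3, 28+0) = 32
One optimal plan: pieces 6 + 1 (1 cut) → $35 − $3 = $32.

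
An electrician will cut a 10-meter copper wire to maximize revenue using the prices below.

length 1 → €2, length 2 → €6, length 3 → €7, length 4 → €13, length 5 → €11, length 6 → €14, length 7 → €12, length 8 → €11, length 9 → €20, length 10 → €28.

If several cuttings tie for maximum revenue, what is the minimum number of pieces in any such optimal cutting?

3

Build r[k] bottom-up: r[k] = max over allowed piece i of (p[i] + r[k−i]).
r[1] = 2
r[2] = 6
r[3] = 8  (first piece 1, then r[2]=6)
r[4] = 13
r[5] = 15  (first piece 1, then r[4]=13)
r[6] = 19  (first piece 2, then r[4]=13)
r[7] = 21  (first piece 1, then r[6]=19)
r[8] = 26  (first piece 4, then r[4]=13)
r[9] = 28  (first piece 1, then r[8]=26)
r[10] = 32  (first piece 2, then r[8]=26)
Maximum revenue is €32.
Now minimize piece count subject to staying optimal: for each k, pieces[k] = 1 + min over i with p[i]+r[k−i]=r[k] of pieces[k−i].
pieces[7] = 3
pieces[8] = 2
pieces[9] = 3
pieces[10] = 3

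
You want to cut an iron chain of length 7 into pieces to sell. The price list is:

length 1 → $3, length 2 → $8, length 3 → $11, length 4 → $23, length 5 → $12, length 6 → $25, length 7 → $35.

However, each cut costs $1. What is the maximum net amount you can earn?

Let net[k] be the best obtainable value from length k. For each k, try every first piece i and keep the best of price[i] + net[k−i] minus the 1 cut fee when i<k.
net[1] = 3
net[2] = 8
net[3] = 11
net[4] = 23
net[5] = 25  (first piece 1, then net[4]=23)
net[6] = 30  (first piece 2, then net[4]=23)
net[7] = 35
Best is to make no cuts and sell whole for $35.

35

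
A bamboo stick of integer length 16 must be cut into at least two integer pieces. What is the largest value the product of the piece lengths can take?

Fill P[k] for k=2..16: at each k try every first piece i and multiply by the better of (k−i) uncut or P[k−i].
Small cases: P[2]=1, P[3]=2, P[4]=4, P[5]=6, P[6]=9, P[7]=12, P[8]=18, P[9]=27.
P[10] = max(1·27, 2·18, 3·12, …, 8·2, 9·1) = 36
P[11] = max(1·36, 2·27, 3·18, …, 9·2, 10·1) = 54
P[12] = max(1·54, 2·36, 3·27, …, 10·2, 11·1) = 81
P[13] = max(1·81, 2·54, 3·36, …, 11·2, 12·1) = 108
P[14] = max(1·108, 2·81, 3·54, …, 12·2, 13·1) = 162
P[15] = max(1·162, 2·108, 3·81, …, 13·2, 14·1) = 243
P[16] = max(1·243, 2·162, 3·108, …, 14·2, 15·1) = 324
One optimal split: 3 + 3 + 3 + 3 + 2 + 2; product 3·3·3·3·2·2 = 324.

324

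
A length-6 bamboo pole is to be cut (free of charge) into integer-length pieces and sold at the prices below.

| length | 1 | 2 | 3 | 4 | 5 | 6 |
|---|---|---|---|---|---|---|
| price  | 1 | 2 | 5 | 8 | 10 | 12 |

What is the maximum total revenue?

Build best[k] bottom-up: best[k] = max over allowed piece i of (p[i] + best[k−i]).
best[1] = 1
best[2] = 2  (first piece 1, then best[1]=1)
best[3] = 5
best[4] = 8
best[5] = 10
best[6] = 12
Best is to sell the whole 6-foot piece uncut for $12.

12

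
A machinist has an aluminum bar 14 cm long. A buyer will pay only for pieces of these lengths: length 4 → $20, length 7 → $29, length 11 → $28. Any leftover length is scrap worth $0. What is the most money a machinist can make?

Let r[k] be the best obtainable value from length k. For each k, try every first piece i and keep the best of price[i] + r[k−i].
r[1] = 0
r[2] = 0
r[3] = 0
r[4] = 20
r[5] = 20
r[6] = 20
r[7] = max(20+0, 29+0) = 29
r[8] = max(20+20, 29+0) = 40
r[9] = max(20+20, 29+0) = 40
r[10] = max(20+20, 29+0) = 40
r[11] = max(20+29, 29+20, 28+0) = 49
r[12] = max(20+40, 29+20, 28+0) = 60
r[13] = max(20+40, 29+20, 28+0) = 60
r[14] = max(20+40, 29+29, 28+0) = 60
One optimal cutting: pieces 4 + 4 + 4 with 2 cm of scrap → $60.

60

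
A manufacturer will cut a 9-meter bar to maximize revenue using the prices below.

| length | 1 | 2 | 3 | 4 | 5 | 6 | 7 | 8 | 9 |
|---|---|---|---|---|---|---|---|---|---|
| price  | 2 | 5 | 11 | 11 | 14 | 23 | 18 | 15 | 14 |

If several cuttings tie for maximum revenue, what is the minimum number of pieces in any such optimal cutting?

Build r[k] bottom-up: r[k] = max over allowed piece i of (p[i] + r[k−i]).
r[1] = 2
r[2] = 5
r[3] = 11
r[4] = 13  (first piece 1, then r[3]=11)
r[5] = 16  (first piece 2, then r[3]=11)
r[6] = 23
r[7] = 25  (first piece 1, then r[6]=23)
r[8] = 28  (first piece 2, then r[6]=23)
r[9] = 34  (first piece 3, then r[6]=23)
Maximum revenue is $34.
Now minimize piece count subject to staying optimal: for each k, pieces[k] = 1 + min over i with p[i]+r[k−i]=r[k] of pieces[k−i].
pieces[6] = 1
pieces[7] = 2
pieces[8] = 2
pieces[9] = 2

2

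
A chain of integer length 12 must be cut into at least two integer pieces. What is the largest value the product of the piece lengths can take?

Let f[k] be the best product for length k (with at least one cut). For each first piece i, the rest contributes max(k−i, f[k−i]).
Small cases: f[2]=1, f[3]=2, f[4]=4, f[5]=6, f[6]=9, f[7]=12.
f[8] = max(1×12, 2×9, 3×6, …, 6×2, 7×1) = 18
f[9] = max(1×18, 2×12, 3×9, …, 7×2, 8×1) = 27
f[10] = max(1×27, 2×18, 3×12, …, 8×2, 9×1) = 36
f[11] = max(1×36, 2×27, 3×18, …, 9×2, 10×1) = 54
f[12] = max(1×54, 2×36, 3×27, …, 10×2, 11×1) = 81
One optimal split: 3 + 3 + 3 + 3; product 3×3×3×3 = 81.

81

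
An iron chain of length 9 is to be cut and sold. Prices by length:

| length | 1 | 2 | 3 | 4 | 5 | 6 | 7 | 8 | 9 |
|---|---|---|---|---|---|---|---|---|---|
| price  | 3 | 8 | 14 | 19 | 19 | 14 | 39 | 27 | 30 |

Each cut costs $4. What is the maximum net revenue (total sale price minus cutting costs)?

43

Consider every possible first cut. net[k] is the best of p[i]+net[k−i] over all sellable i≤k, charging 4 whenever i<k.
net[1] = 3
net[2] = max(3+3-4, 8+0) = 8
net[3] = max(3+8-4, 8+3-4, 14+0) = 14
net[4] = max(3+14-4, 8+8-4, 14+3-4, 19+0) = 19
net[5] = max(3+19-4, 8+14-4, 14+8-4, 19+3-4, 19+0) = 19
net[6] = max(3+19-4, 8+19-4, 14+14-4, 19+8-4, 19+3-4, 14+0) = 24
net[7] = max(3+24-4, 8+19-4, 14+19-4, …, 14+3-4, 39+0) = 39
net[8] = max(3+39-4, 8+24-4, 14+19-4, …, 39+3-4, 27+0) = 38
net[9] = max(3+38-4, 8+39-4, 14+24-4, …, 27+3-4, 30+0) = 43
One optimal plan: pieces 7 + 2 (1 cut) → $47 − $4 = $43.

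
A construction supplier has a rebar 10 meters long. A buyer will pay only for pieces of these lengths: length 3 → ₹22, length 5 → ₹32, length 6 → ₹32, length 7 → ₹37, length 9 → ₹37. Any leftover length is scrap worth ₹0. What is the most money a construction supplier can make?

66

Consider every possible first cut. r[k] is the best of p[i]+r[k−i] over all sellable i≤k.
r[1] = 0
r[2] = 0
r[3] = 22
r[4] = 22
r[5] = 32
r[6] = 44  (first piece 3, then r[3]=22)
r[7] = 44
r[8] = 54  (first piece 3, then r[5]=32)
r[9] = 66  (first piece 3, then r[6]=44)
r[10] = 66
One optimal cutting: pieces 3 + 3 + 3 with 1 meter of scrap → ₹66.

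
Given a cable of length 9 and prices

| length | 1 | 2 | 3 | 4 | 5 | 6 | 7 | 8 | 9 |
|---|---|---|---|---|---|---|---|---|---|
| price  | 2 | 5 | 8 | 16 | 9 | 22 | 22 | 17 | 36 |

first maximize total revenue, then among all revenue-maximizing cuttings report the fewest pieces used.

Build r[k] bottom-up: r[k] = max over allowed piece i of (p[i] + r[k−i]).
r[1] = 2
r[2] = max(2+2, 5+0) = 5
r[3] = max(2+5, 5+2, 8+0) = 8
r[4] = max(2+8, 5+5, 8+2, 16+0) = 16
r[5] = max(2+16, 5+8, 8+5, 16+2, 9+0) = 18
r[6] = max(2+18, 5+16, 8+8, 16+5, 9+2, 22+0) = 22
r[7] = max(2+22, 5+18, 8+16, …, 22+2, 22+0) = 24
r[8] = max(2+24, 5+22, 8+18, …, 22+2, 17+0) = 32
r[9] = max(2+32, 5+24, 8+22, …, 17+2, 36+0) = 36
Maximum revenue is 36.
Now minimize piece count subject to staying optimal: for each k, pieces[k] = 1 + min over i with p[i]+r[k−i]=r[k] of pieces[k−i].
pieces[6] = 1
pieces[7] = 2
pieces[8] = 2
pieces[9] = 1

1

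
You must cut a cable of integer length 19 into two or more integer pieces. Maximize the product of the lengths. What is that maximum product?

972

Fill m[k] for k=2..19: at each k try every first piece i and multiply by the better of (k−i) uncut or m[k−i].
m[2] = 1×max(1,0) = 1×1 = 1
m[3] = max(1×2, 2×1) = 2
m[4] = max(1×3, 2×2, 3×1) = 4
m[5] = max(1×4, 2×3, 3×2, 4×1) = 6
m[6] = max(1×6, 2×4, 3×3, 4×2, 5×1) = 9
m[7] = max(1×9, 2×6, 3×4, 4×3, 5×2, 6×1) = 12
m[8] = max(1×12, 2×9, 3×6, …, 6×2, 7×1) = 18
m[9] = max(1×18, 2×12, 3×9, …, 7×2, 8×1) = 27
m[10] = max(1×27, 2×18, 3×12, …, 8×2, 9×1) = 36
m[11] = max(1×36, 2×27, 3×18, …, 9×2, 10×1) = 54
m[12] = max(1×54, 2×36, 3×27, …, 10×2, 11×1) = 81
m[13] = max(1×81, 2×54, 3×36, …, 11×2, 12×1) = 108
m[14] = max(1×108, 2×81, 3×54, …, 12×2, 13×1) = 162
m[15] = max(1×162, 2×108, 3×81, …, 13×2, 14×1) = 243
m[16] = max(1×243, 2×162, 3×108, …, 14×2, 15×1) = 324
m[17] = max(1×324, 2×243, 3×162, …, 15×2, 16×1) = 486
m[18] = max(1×486, 2×324, 3×243, …, 16×2, 17×1) = 729
m[19] = max(1×729, 2×486, 3×324, …, 17×2, 18×1) = 972
One optimal split: 3 + 3 + 3 + 3 + 3 + 2 + 2; product 3×3×3×3×3×2×2 = 972.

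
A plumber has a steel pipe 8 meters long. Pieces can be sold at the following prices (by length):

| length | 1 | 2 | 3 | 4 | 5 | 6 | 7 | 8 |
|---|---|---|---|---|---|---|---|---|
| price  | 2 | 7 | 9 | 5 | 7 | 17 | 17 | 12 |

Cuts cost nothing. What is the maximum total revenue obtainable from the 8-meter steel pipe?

28

Let v[k] be the best obtainable value from length k. For each k, try every first piece i and keep the best of price[i] + v[k−i].
v[1] = 2
v[2] = max(2+2, 7+0) = 7
v[3] = max(2+7, 7+2, 9+0) = 9
v[4] = max(2+9, 7+7, 9+2, 5+0) = 14
v[5] = max(2+14, 7+9, 9+7, 5+2, 7+0) = 16
v[6] = max(2+16, 7+14, 9+9, 5+7, 7+2, 17+0) = 21
v[7] = max(2+21, 7+16, 9+14, …, 17+2, 17+0) = 23
v[8] = max(2+23, 7+21, 9+16, …, 17+2, 12+0) = 28
One optimal cutting: 2 + 2 + 2 + 2 → $7 + $7 + $7 + $7 = $28.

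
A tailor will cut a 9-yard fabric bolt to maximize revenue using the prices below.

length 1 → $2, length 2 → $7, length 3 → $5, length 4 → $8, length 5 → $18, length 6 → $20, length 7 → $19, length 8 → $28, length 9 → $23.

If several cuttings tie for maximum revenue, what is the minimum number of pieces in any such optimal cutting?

3

Consider every possible first cut. r[k] is the best of p[i]+r[k−i] over all sellable i≤k.
r[1] = 2
r[2] = max(2+2, 7+0) = 7
r[3] = max(2+7, 7+2, 5+0) = 9
r[4] = max(2+9, 7+7, 5+2, 8+0) = 14
r[5] = max(2+14, 7+9, 5+7, 8+2, 18+0) = 18
r[6] = max(2+18, 7+14, 5+9, 8+7, 18+2, 20+0) = 21
r[7] = max(2+21, 7+18, 5+14, …, 20+2, 19+0) = 25
r[8] = max(2+25, 7+21, 5+18, …, 19+2, 28+0) = 28
r[9] = max(2+28, 7+25, 5+21, …, 28+2, 23+0) = 32
Maximum revenue is $32.
Now minimize piece count subject to staying optimal: for each k, pieces[k] = 1 + min over i with p[i]+r[k−i]=r[k] of pieces[k−i].
pieces[6] = 3
pieces[7] = 2
pieces[8] = 1
pieces[9] = 3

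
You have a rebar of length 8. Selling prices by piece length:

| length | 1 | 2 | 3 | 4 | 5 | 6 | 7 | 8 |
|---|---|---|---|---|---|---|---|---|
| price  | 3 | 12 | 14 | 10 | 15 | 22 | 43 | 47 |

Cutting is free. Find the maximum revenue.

48

Let best[k] be the best obtainable value from length k. For each k, try every first piece i and keep the best of price[i] + best[k−i].
best[1] = 3
best[2] = max(3+3, 12+0) = 12
best[3] = max(3+12, 12+3, 14+0) = 15
best[4] = max(3+15, 12+12, 14+3, 10+0) = 24
best[5] = max(3+24, 12+15, 14+12, 10+3, 15+0) = 27
best[6] = max(3+27, 12+24, 14+15, 10+12, 15+3, 22+0) = 36
best[7] = max(3+36, 12+27, 14+24, …, 22+3, 43+0) = 43
best[8] = max(3+43, 12+36, 14+27, …, 43+3, 47+0) = 48
One optimal cutting: 2 + 2 + 2 + 2 → ₹12 + ₹12 + ₹12 + ₹12 = ₹48.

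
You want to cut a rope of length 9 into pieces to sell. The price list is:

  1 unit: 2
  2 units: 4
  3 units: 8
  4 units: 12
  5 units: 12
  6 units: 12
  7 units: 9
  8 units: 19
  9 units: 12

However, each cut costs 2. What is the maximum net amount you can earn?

Let r[k] be the best obtainable value from length k. For each k, try every first piece i and keep the best of price[i] + r[k−i] minus the 2 cut fee when i<k.
r[1] = 2
r[2] = max(2+2-2, 4+0) = 4
r[3] = max(2+4-2, 4+2-2, 8+0) = 8
r[4] = max(2+8-2, 4+4-2, 8+2-2, 12+0) = 12
r[5] = max(2+12-2, 4+8-2, 8+4-2, 12+2-2, 12+0) = 12
r[6] = max(2+12-2, 4+12-2, 8+8-2, 12+4-2, 12+2-2, 12+0) = 14
r[7] = max(2+14-2, 4+12-2, 8+12-2, …, 12+2-2, 9+0) = 18
r[8] = max(2+18-2, 4+14-2, 8+12-2, …, 9+2-2, 19+0) = 22
r[9] = max(2+22-2, 4+18-2, 8+14-2, …, 19+2-2, 12+0) = 22
One optimal plan: pieces 4 + 4 + 1 (2 cuts) → 26 − 4 = 22.

22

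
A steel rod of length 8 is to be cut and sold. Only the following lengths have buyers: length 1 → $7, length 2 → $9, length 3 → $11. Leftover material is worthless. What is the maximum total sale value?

Consider every possible first cut. r[k] is the best of p[i]+r[k−i] over all sellable i≤k.
r[1] = 7
r[2] = max(7+7, 9+0) = 14
r[3] = max(7+14, 9+7, 11+0) = 21
r[4] = max(7+21, 9+14, 11+7) = 28
r[5] = max(7+28, 9+21, 11+14) = 35
r[6] = max(7+35, 9+28, 11+21) = 42
r[7] = max(7+42, 9+35, 11+28) = 49
r[8] = max(7+49, 9+42, 11+35) = 56
One optimal cutting: 1 + 1 + 1 + 1 + 1 + 1 + 1 + 1 → $56.

56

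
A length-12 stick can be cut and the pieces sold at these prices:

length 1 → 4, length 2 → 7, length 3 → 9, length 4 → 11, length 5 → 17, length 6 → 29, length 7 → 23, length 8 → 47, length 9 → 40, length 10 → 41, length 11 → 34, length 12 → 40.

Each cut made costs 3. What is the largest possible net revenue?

55

Build net[k] bottom-up: net[k] = max over allowed piece i of (p[i] + net[k−i]) − 3 per cut.
net[1] = 4
net[2] = 7
net[3] = 9
net[4] = 11  (first piece 2, then net[2]=7)
net[5] = 17
net[6] = 29
net[7] = 30  (first piece 1, then net[6]=29)
net[8] = 47
net[9] = 48  (first piece 1, then net[8]=47)
net[10] = 51  (first piece 2, then net[8]=47)
net[11] = 53  (first piece 3, then net[8]=47)
net[12] = 55  (first piece 2, then net[10]=51)
One optimal plan: pieces 8 + 2 + 2 (2 cuts) → 61 − 6 = 55.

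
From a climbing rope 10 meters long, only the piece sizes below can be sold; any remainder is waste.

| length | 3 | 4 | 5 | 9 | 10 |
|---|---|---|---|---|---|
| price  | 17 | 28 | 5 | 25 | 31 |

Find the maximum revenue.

62

Let r[k] be the best obtainable value from length k. For each k, try every first piece i and keep the best of price[i] + r[k−i].
r[1] = 0
r[2] = 0
r[3] = 17
r[4] = 28
r[5] = 28
r[6] = 34  (first piece 3, then r[3]=17)
r[7] = 45  (first piece 3, then r[4]=28)
r[8] = 56  (first piece 4, then r[4]=28)
r[9] = 56
r[10] = 62  (first piece 3, then r[7]=45)
One optimal cutting: 4 + 3 + 3 → €62.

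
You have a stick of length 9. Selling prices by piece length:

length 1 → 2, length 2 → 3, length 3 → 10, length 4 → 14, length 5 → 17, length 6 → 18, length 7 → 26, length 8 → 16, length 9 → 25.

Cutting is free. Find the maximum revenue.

Consider every possible first cut. best[k] is the best of p[i]+best[k−i] over all sellable i≤k.
best[1] = 2
best[2] = 4  (first piece 1, then best[1]=2)
best[3] = 10
best[4] = 14
best[5] = 17
best[6] = 20  (first piece 3, then best[3]=10)
best[7] = 26
best[8] = 28  (first piece 1, then best[7]=26)
best[9] = 31  (first piece 4, then best[5]=17)
One optimal cutting: 5 + 4 → 17 + 14 = 31.

31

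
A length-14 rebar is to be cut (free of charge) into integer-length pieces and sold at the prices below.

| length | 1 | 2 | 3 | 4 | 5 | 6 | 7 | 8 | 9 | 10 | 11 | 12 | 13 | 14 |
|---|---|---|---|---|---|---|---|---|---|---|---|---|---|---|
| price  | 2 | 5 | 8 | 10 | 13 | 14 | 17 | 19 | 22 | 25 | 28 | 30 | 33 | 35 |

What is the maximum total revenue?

Build best[k] bottom-up: best[k] = max over allowed piece i of (p[i] + best[k−i]).
best[1] = 2
best[2] = 5
best[3] = 8
best[4] = 10  (first piece 1, then best[3]=8)
best[5] = 13  (first piece 2, then best[3]=8)
best[6] = 16  (first piece 3, then best[3]=8)
best[7] = 18  (first piece 1, then best[6]=16)
best[8] = 21  (first piece 2, then best[6]=16)
best[9] = 24  (first piece 3, then best[6]=16)
best[10] = 26  (first piece 1, then best[9]=24)
best[11] = 29  (first piece 2, then best[9]=24)
best[12] = 32  (first piece 3, then best[9]=24)
best[13] = 34  (first piece 1, then best[12]=32)
best[14] = 37  (first piece 2, then best[12]=32)
One optimal cutting: 3 + 3 + 3 + 3 + 2 → ₹8 + ₹8 + ₹8 + ₹8 + ₹5 = ₹37.

37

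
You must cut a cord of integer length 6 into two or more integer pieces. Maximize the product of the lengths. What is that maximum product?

Let g[k] be the best product for length k (with at least one cut). For each first piece i, the rest contributes max(k−i, g[k−i]).
g[2] = 1·max(1,0) = 1·1 = 1
g[3] = 1·max(2,1) = 1·2 = 2
g[4] = 2·max(2,1) = 2·2 = 4
g[5] = 2·max(3,2) = 2·3 = 6
g[6] = 3·max(3,2) = 3·3 = 9
One optimal split: 3 + 3; product 3·3 = 9.

9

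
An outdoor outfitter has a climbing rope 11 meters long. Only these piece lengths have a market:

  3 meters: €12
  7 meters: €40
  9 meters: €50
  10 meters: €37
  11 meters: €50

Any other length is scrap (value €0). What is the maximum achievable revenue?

52

Build r[k] bottom-up: r[k] = max over allowed piece i of (p[i] + r[k−i]).
r[1] = 0
r[2] = 0
r[3] = 12
r[4] = 12
r[5] = 12
r[6] = 24  (first piece 3, then r[3]=12)
r[7] = 40
r[8] = 40
r[9] = 50
r[10] = 52  (first piece 3, then r[7]=40)
r[11] = 52
One optimal cutting: pieces 7 + 3 with 1 meter of scrap → €52.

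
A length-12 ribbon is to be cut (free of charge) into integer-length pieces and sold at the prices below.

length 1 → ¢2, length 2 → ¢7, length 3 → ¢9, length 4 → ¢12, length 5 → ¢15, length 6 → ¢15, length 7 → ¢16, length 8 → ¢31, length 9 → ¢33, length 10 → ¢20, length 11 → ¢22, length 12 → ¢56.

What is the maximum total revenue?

Let R[k] be the best obtainable value from length k. For each k, try every first piece i and keep the best of price[i] + R[k−i].
R[1] = 2
R[2] = max(2+2, 7+0) = 7
R[3] = max(2+7, 7+2, 9+0) = 9
R[4] = max(2+9, 7+7, 9+2, 12+0) = 14
R[5] = max(2+14, 7+9, 9+7, 12+2, 15+0) = 16
R[6] = max(2+16, 7+14, 9+9, 12+7, 15+2, 15+0) = 21
R[7] = max(2+21, 7+16, 9+14, …, 15+2, 16+0) = 23
R[8] = max(2+23, 7+21, 9+16, …, 16+2, 31+0) = 31
R[9] = max(2+31, 7+23, 9+21, …, 31+2, 33+0) = 33
R[10] = max(2+33, 7+31, 9+23, …, 33+2, 20+0) = 38
R[11] = max(2+38, 7+33, 9+31, …, 20+2, 22+0) = 40
R[12] = max(2+40, 7+38, 9+33, …, 22+2, 56+0) = 56
Best is to sell the whole 12-inch piece uncut for ¢56.

56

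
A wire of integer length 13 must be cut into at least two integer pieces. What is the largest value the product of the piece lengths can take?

108

Let m[k] be the best product for length k (with at least one cut). For each first piece i, the rest contributes max(k−i, m[k−i]).
m[2] = 1*max(1,0) = 1*1 = 1
m[3] = max(1*2, 2*1) = 2
m[4] = max(1*3, 2*2, 3*1) = 4
m[5] = max(1*4, 2*3, 3*2, 4*1) = 6
m[6] = max(1*6, 2*4, 3*3, 4*2, 5*1) = 9
m[7] = max(1*9, 2*6, 3*4, 4*3, 5*2, 6*1) = 12
m[8] = max(1*12, 2*9, 3*6, …, 6*2, 7*1) = 18
m[9] = max(1*18, 2*12, 3*9, …, 7*2, 8*1) = 27
m[10] = max(1*27, 2*18, 3*12, …, 8*2, 9*1) = 36
m[11] = max(1*36, 2*27, 3*18, …, 9*2, 10*1) = 54
m[12] = max(1*54, 2*36, 3*27, …, 10*2, 11*1) = 81
m[13] = max(1*81, 2*54, 3*36, …, 11*2, 12*1) = 108
One optimal split: 3 + 3 + 3 + 2 + 2; product 3*3*3*2*2 = 108.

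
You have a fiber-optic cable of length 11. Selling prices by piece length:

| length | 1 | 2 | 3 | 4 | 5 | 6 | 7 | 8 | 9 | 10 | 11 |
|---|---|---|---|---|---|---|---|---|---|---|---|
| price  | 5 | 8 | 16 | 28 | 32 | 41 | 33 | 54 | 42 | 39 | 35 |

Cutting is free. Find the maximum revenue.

Build v[k] bottom-up: v[k] = max over allowed piece i of (p[i] + v[k−i]).
v[1] = 5
v[2] = 10  (first piece 1, then v[1]=5)
v[3] = 16
v[4] = 28
v[5] = 33  (first piece 1, then v[4]=28)
v[6] = 41
v[7] = 46  (first piece 1, then v[6]=41)
v[8] = 56  (first piece 4, then v[4]=28)
v[9] = 61  (first piece 1, then v[8]=56)
v[10] = 69  (first piece 4, then v[6]=41)
v[11] = 74  (first piece 1, then v[10]=69)
One optimal cutting: 6 + 4 + 1 → $41 + $28 + $5 = $74.

74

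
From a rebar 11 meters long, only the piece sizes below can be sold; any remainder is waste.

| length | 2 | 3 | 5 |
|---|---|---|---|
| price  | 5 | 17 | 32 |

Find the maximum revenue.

Let best[k] be the best obtainable value from length k. For each k, try every first piece i and keep the best of price[i] + best[k−i].
best[1] = 0
best[2] = 5
best[3] = max(5+0, 17+0) = 17
best[4] = max(5+5, 17+0) = 17
best[5] = max(5+17, 17+5, 32+0) = 32
best[6] = max(5+17, 17+17, 32+0) = 34
best[7] = max(5+32, 17+17, 32+5) = 37
best[8] = max(5+34, 17+32, 32+17) = 49
best[9] = max(5+37, 17+34, 32+17) = 51
best[10] = max(5+49, 17+37, 32+32) = 64
best[11] = max(5+51, 17+49, 32+34) = 66
One optimal cutting: 5 + 3 + 3 → ₹66.

66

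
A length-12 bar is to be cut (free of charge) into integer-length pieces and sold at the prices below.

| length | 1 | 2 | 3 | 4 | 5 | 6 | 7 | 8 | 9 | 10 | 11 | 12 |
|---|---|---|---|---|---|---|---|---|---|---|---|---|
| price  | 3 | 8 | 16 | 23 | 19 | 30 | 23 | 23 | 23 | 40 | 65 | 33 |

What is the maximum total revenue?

Build R[k] bottom-up: R[k] = max over allowed piece i of (p[i] + R[k−i]).
R[1] = 3
R[2] = 8
R[3] = 16
R[4] = 23
R[5] = 26  (first piece 1, then R[4]=23)
R[6] = 32  (first piece 3, then R[3]=16)
R[7] = 39  (first piece 3, then R[4]=23)
R[8] = 46  (first piece 4, then R[4]=23)
R[9] = 49  (first piece 1, then R[8]=46)
R[10] = 55  (first piece 3, then R[7]=39)
R[11] = 65
R[12] = 69  (first piece 4, then R[8]=46)
One optimal cutting: 4 + 4 + 4 → €23 + €23 + €23 = €69.

69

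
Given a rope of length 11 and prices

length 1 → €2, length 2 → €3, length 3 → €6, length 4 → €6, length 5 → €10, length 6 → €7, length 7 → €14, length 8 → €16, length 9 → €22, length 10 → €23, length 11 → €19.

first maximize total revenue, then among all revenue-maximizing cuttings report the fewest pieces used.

3

Consider every possible first cut. r[k] is the best of p[i]+r[k−i] over all sellable i≤k.
r[1] = 2
r[2] = 4  (first piece 1, then r[1]=2)
r[3] = 6  (first piece 1, then r[2]=4)
r[4] = 8  (first piece 1, then r[3]=6)
r[5] = 10  (first piece 1, then r[4]=8)
r[6] = 12  (first piece 1, then r[5]=10)
r[7] = 14  (first piece 1, then r[6]=12)
r[8] = 16  (first piece 1, then r[7]=14)
r[9] = 22
r[10] = 24  (first piece 1, then r[9]=22)
r[11] = 26  (first piece 1, then r[10]=24)
Maximum revenue is €26.
Now minimize piece count subject to staying optimal: for each k, pieces[k] = 1 + min over i with p[i]+r[k−i]=r[k] of pieces[k−i].
pieces[8] = 1
pieces[9] = 1
pieces[10] = 2
pieces[11] = 3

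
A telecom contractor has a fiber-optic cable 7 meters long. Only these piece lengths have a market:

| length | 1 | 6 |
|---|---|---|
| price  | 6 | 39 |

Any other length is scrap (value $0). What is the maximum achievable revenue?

Consider every possible first cut. f[k] is the best of p[i]+f[k−i] over all sellable i≤k.
f[1] = 6
f[2] = 12  (first piece 1, then f[1]=6)
f[3] = 18  (first piece 1, then f[2]=12)
f[4] = 24  (first piece 1, then f[3]=18)
f[5] = 30  (first piece 1, then f[4]=24)
f[6] = 39
f[7] = 45  (first piece 1, then f[6]=39)
One optimal cutting: 6 + 1 → $45.

45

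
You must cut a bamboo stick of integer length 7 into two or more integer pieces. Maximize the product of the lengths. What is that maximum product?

12

Fill P[k] for k=2..7: at each k try every first piece i and multiply by the better of (k−i) uncut or P[k−i].
P[2] = 1*max(1,0) = 1*1 = 1
P[3] = max(1*2, 2*1) = 2
P[4] = max(1*3, 2*2, 3*1) = 4
P[5] = max(1*4, 2*3, 3*2, 4*1) = 6
P[6] = max(1*6, 2*4, 3*3, 4*2, 5*1) = 9
P[7] = max(1*9, 2*6, 3*4, 4*3, 5*2, 6*1) = 12
One optimal split: 3 + 2 + 2; product 3*2*2 = 12.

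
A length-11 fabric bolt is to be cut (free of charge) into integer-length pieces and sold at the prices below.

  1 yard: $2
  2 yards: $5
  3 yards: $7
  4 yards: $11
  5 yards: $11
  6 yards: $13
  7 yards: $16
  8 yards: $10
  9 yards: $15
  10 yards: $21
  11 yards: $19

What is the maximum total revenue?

Build v[k] bottom-up: v[k] = max over allowed piece i of (p[i] + v[k−i]).
v[1] = 2
v[2] = max(2+2, 5+0) = 5
v[3] = max(2+5, 5+2, 7+0) = 7
v[4] = max(2+7, 5+5, 7+2, 11+0) = 11
v[5] = max(2+11, 5+7, 7+5, 11+2, 11+0) = 13
v[6] = max(2+13, 5+11, 7+7, 11+5, 11+2, 13+0) = 16
v[7] = max(2+16, 5+13, 7+11, …, 13+2, 16+0) = 18
v[8] = max(2+18, 5+16, 7+13, …, 16+2, 10+0) = 22
v[9] = max(2+22, 5+18, 7+16, …, 10+2, 15+0) = 24
v[10] = max(2+24, 5+22, 7+18, …, 15+2, 21+0) = 27
v[11] = max(2+27, 5+24, 7+22, …, 21+2, 19+0) = 29
One optimal cutting: 4 + 4 + 2 + 1 → $11 + $11 + $5 + $2 = $29.

29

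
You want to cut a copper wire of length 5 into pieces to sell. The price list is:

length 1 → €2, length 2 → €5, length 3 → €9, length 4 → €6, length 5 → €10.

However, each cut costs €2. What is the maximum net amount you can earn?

12

Build net[k] bottom-up: net[k] = max over allowed piece i of (p[i] + net[k−i]) − 2 per cut.
net[1] = 2
net[2] = max(2+2-2, 5+0) = 5
net[3] = max(2+5-2, 5+2-2, 9+0) = 9
net[4] = max(2+9-2, 5+5-2, 9+2-2, 6+0) = 9
net[5] = max(2+9-2, 5+9-2, 9+5-2, 6+2-2, 10+0) = 12
One optimal plan: pieces 3 + 2 (1 cut) → €14 − €2 = €12.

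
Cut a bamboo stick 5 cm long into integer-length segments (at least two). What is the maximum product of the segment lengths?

6

Define prod[k] = max over 1≤i<k of i · max(k−i, prod[k−i]); the inner max lets the remainder stay uncut if that's better.
prod[2] = 1·max(1,0) = 1·1 = 1
prod[3] = max(1·2, 2·1) = 2
prod[4] = max(1·3, 2·2, 3·1) = 4
prod[5] = max(1·4, 2·3, 3·2, 4·1) = 6
One optimal split: 3 + 2; product 3·2 = 6.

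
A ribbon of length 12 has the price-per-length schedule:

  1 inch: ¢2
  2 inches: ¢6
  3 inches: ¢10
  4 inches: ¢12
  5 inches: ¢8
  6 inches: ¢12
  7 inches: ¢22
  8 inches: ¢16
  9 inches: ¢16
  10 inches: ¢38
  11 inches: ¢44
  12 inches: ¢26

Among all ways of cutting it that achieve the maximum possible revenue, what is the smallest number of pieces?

2

Consider every possible first cut. r[k] is the best of p[i]+r[k−i] over all sellable i≤k.
r[1] = 2
r[2] = max(2+2, 6+0) = 6
r[3] = max(2+6, 6+2, 10+0) = 10
r[4] = max(2+10, 6+6, 10+2, 12+0) = 12
r[5] = max(2+12, 6+10, 10+6, 12+2, 8+0) = 16
r[6] = max(2+16, 6+12, 10+10, 12+6, 8+2, 12+0) = 20
r[7] = max(2+20, 6+16, 10+12, …, 12+2, 22+0) = 22
r[8] = max(2+22, 6+20, 10+16, …, 22+2, 16+0) = 26
r[9] = max(2+26, 6+22, 10+20, …, 16+2, 16+0) = 30
r[10] = max(2+30, 6+26, 10+22, …, 16+2, 38+0) = 38
r[11] = max(2+38, 6+30, 10+26, …, 38+2, 44+0) = 44
r[12] = max(2+44, 6+38, 10+30, …, 44+2, 26+0) = 46
Maximum revenue is ¢46.
Now minimize piece count subject to staying optimal: for each k, pieces[k] = 1 + min over i with p[i]+r[k−i]=r[k] of pieces[k−i].
pieces[9] = 3
pieces[10] = 1
pieces[11] = 1
pieces[12] = 2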